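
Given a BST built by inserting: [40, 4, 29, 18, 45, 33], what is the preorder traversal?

Tree insertion order: [40, 4, 29, 18, 45, 33]
Tree (level-order array): [40, 4, 45, None, 29, None, None, 18, 33]
Preorder traversal: [40, 4, 29, 18, 33, 45]


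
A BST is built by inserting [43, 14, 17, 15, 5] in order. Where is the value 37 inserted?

Starting tree (level order): [43, 14, None, 5, 17, None, None, 15]
Insertion path: 43 -> 14 -> 17
Result: insert 37 as right child of 17
Final tree (level order): [43, 14, None, 5, 17, None, None, 15, 37]


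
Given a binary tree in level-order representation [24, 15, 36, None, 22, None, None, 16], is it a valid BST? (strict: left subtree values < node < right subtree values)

Level-order array: [24, 15, 36, None, 22, None, None, 16]
Validate using subtree bounds (lo, hi): at each node, require lo < value < hi,
then recurse left with hi=value and right with lo=value.
Preorder trace (stopping at first violation):
  at node 24 with bounds (-inf, +inf): OK
  at node 15 with bounds (-inf, 24): OK
  at node 22 with bounds (15, 24): OK
  at node 16 with bounds (15, 22): OK
  at node 36 with bounds (24, +inf): OK
No violation found at any node.
Result: Valid BST


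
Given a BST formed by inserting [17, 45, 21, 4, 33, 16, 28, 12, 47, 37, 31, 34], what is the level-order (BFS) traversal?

Tree insertion order: [17, 45, 21, 4, 33, 16, 28, 12, 47, 37, 31, 34]
Tree (level-order array): [17, 4, 45, None, 16, 21, 47, 12, None, None, 33, None, None, None, None, 28, 37, None, 31, 34]
BFS from the root, enqueuing left then right child of each popped node:
  queue [17] -> pop 17, enqueue [4, 45], visited so far: [17]
  queue [4, 45] -> pop 4, enqueue [16], visited so far: [17, 4]
  queue [45, 16] -> pop 45, enqueue [21, 47], visited so far: [17, 4, 45]
  queue [16, 21, 47] -> pop 16, enqueue [12], visited so far: [17, 4, 45, 16]
  queue [21, 47, 12] -> pop 21, enqueue [33], visited so far: [17, 4, 45, 16, 21]
  queue [47, 12, 33] -> pop 47, enqueue [none], visited so far: [17, 4, 45, 16, 21, 47]
  queue [12, 33] -> pop 12, enqueue [none], visited so far: [17, 4, 45, 16, 21, 47, 12]
  queue [33] -> pop 33, enqueue [28, 37], visited so far: [17, 4, 45, 16, 21, 47, 12, 33]
  queue [28, 37] -> pop 28, enqueue [31], visited so far: [17, 4, 45, 16, 21, 47, 12, 33, 28]
  queue [37, 31] -> pop 37, enqueue [34], visited so far: [17, 4, 45, 16, 21, 47, 12, 33, 28, 37]
  queue [31, 34] -> pop 31, enqueue [none], visited so far: [17, 4, 45, 16, 21, 47, 12, 33, 28, 37, 31]
  queue [34] -> pop 34, enqueue [none], visited so far: [17, 4, 45, 16, 21, 47, 12, 33, 28, 37, 31, 34]
Result: [17, 4, 45, 16, 21, 47, 12, 33, 28, 37, 31, 34]


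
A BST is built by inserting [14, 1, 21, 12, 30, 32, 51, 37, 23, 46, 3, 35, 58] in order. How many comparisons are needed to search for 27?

Search path for 27: 14 -> 21 -> 30 -> 23
Found: False
Comparisons: 4


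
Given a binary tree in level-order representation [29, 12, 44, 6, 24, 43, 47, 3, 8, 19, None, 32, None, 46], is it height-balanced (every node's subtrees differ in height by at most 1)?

Tree (level-order array): [29, 12, 44, 6, 24, 43, 47, 3, 8, 19, None, 32, None, 46]
Definition: a tree is height-balanced if, at every node, |h(left) - h(right)| <= 1 (empty subtree has height -1).
Bottom-up per-node check:
  node 3: h_left=-1, h_right=-1, diff=0 [OK], height=0
  node 8: h_left=-1, h_right=-1, diff=0 [OK], height=0
  node 6: h_left=0, h_right=0, diff=0 [OK], height=1
  node 19: h_left=-1, h_right=-1, diff=0 [OK], height=0
  node 24: h_left=0, h_right=-1, diff=1 [OK], height=1
  node 12: h_left=1, h_right=1, diff=0 [OK], height=2
  node 32: h_left=-1, h_right=-1, diff=0 [OK], height=0
  node 43: h_left=0, h_right=-1, diff=1 [OK], height=1
  node 46: h_left=-1, h_right=-1, diff=0 [OK], height=0
  node 47: h_left=0, h_right=-1, diff=1 [OK], height=1
  node 44: h_left=1, h_right=1, diff=0 [OK], height=2
  node 29: h_left=2, h_right=2, diff=0 [OK], height=3
All nodes satisfy the balance condition.
Result: Balanced


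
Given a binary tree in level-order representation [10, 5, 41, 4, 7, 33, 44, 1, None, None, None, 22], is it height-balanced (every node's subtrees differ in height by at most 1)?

Tree (level-order array): [10, 5, 41, 4, 7, 33, 44, 1, None, None, None, 22]
Definition: a tree is height-balanced if, at every node, |h(left) - h(right)| <= 1 (empty subtree has height -1).
Bottom-up per-node check:
  node 1: h_left=-1, h_right=-1, diff=0 [OK], height=0
  node 4: h_left=0, h_right=-1, diff=1 [OK], height=1
  node 7: h_left=-1, h_right=-1, diff=0 [OK], height=0
  node 5: h_left=1, h_right=0, diff=1 [OK], height=2
  node 22: h_left=-1, h_right=-1, diff=0 [OK], height=0
  node 33: h_left=0, h_right=-1, diff=1 [OK], height=1
  node 44: h_left=-1, h_right=-1, diff=0 [OK], height=0
  node 41: h_left=1, h_right=0, diff=1 [OK], height=2
  node 10: h_left=2, h_right=2, diff=0 [OK], height=3
All nodes satisfy the balance condition.
Result: Balanced


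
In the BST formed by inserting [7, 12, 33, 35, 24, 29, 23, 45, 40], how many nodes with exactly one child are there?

Tree built from: [7, 12, 33, 35, 24, 29, 23, 45, 40]
Tree (level-order array): [7, None, 12, None, 33, 24, 35, 23, 29, None, 45, None, None, None, None, 40]
Rule: These are nodes with exactly 1 non-null child.
Per-node child counts:
  node 7: 1 child(ren)
  node 12: 1 child(ren)
  node 33: 2 child(ren)
  node 24: 2 child(ren)
  node 23: 0 child(ren)
  node 29: 0 child(ren)
  node 35: 1 child(ren)
  node 45: 1 child(ren)
  node 40: 0 child(ren)
Matching nodes: [7, 12, 35, 45]
Count of nodes with exactly one child: 4


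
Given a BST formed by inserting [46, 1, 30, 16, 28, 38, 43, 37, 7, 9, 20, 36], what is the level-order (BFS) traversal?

Tree insertion order: [46, 1, 30, 16, 28, 38, 43, 37, 7, 9, 20, 36]
Tree (level-order array): [46, 1, None, None, 30, 16, 38, 7, 28, 37, 43, None, 9, 20, None, 36]
BFS from the root, enqueuing left then right child of each popped node:
  queue [46] -> pop 46, enqueue [1], visited so far: [46]
  queue [1] -> pop 1, enqueue [30], visited so far: [46, 1]
  queue [30] -> pop 30, enqueue [16, 38], visited so far: [46, 1, 30]
  queue [16, 38] -> pop 16, enqueue [7, 28], visited so far: [46, 1, 30, 16]
  queue [38, 7, 28] -> pop 38, enqueue [37, 43], visited so far: [46, 1, 30, 16, 38]
  queue [7, 28, 37, 43] -> pop 7, enqueue [9], visited so far: [46, 1, 30, 16, 38, 7]
  queue [28, 37, 43, 9] -> pop 28, enqueue [20], visited so far: [46, 1, 30, 16, 38, 7, 28]
  queue [37, 43, 9, 20] -> pop 37, enqueue [36], visited so far: [46, 1, 30, 16, 38, 7, 28, 37]
  queue [43, 9, 20, 36] -> pop 43, enqueue [none], visited so far: [46, 1, 30, 16, 38, 7, 28, 37, 43]
  queue [9, 20, 36] -> pop 9, enqueue [none], visited so far: [46, 1, 30, 16, 38, 7, 28, 37, 43, 9]
  queue [20, 36] -> pop 20, enqueue [none], visited so far: [46, 1, 30, 16, 38, 7, 28, 37, 43, 9, 20]
  queue [36] -> pop 36, enqueue [none], visited so far: [46, 1, 30, 16, 38, 7, 28, 37, 43, 9, 20, 36]
Result: [46, 1, 30, 16, 38, 7, 28, 37, 43, 9, 20, 36]


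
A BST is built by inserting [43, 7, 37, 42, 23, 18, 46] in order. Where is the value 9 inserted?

Starting tree (level order): [43, 7, 46, None, 37, None, None, 23, 42, 18]
Insertion path: 43 -> 7 -> 37 -> 23 -> 18
Result: insert 9 as left child of 18
Final tree (level order): [43, 7, 46, None, 37, None, None, 23, 42, 18, None, None, None, 9]


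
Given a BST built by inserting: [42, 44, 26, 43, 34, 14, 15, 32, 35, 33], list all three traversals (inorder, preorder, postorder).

Tree insertion order: [42, 44, 26, 43, 34, 14, 15, 32, 35, 33]
Tree (level-order array): [42, 26, 44, 14, 34, 43, None, None, 15, 32, 35, None, None, None, None, None, 33]
Inorder (L, root, R): [14, 15, 26, 32, 33, 34, 35, 42, 43, 44]
Preorder (root, L, R): [42, 26, 14, 15, 34, 32, 33, 35, 44, 43]
Postorder (L, R, root): [15, 14, 33, 32, 35, 34, 26, 43, 44, 42]


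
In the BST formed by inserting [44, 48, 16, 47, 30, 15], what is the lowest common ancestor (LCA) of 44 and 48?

Tree insertion order: [44, 48, 16, 47, 30, 15]
Tree (level-order array): [44, 16, 48, 15, 30, 47]
In a BST, the LCA of p=44, q=48 is the first node v on the
root-to-leaf path with p <= v <= q (go left if both < v, right if both > v).
Walk from root:
  at 44: 44 <= 44 <= 48, this is the LCA
LCA = 44


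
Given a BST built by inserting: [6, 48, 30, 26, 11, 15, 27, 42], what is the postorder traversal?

Tree insertion order: [6, 48, 30, 26, 11, 15, 27, 42]
Tree (level-order array): [6, None, 48, 30, None, 26, 42, 11, 27, None, None, None, 15]
Postorder traversal: [15, 11, 27, 26, 42, 30, 48, 6]


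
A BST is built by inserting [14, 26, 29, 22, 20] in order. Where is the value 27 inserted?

Starting tree (level order): [14, None, 26, 22, 29, 20]
Insertion path: 14 -> 26 -> 29
Result: insert 27 as left child of 29
Final tree (level order): [14, None, 26, 22, 29, 20, None, 27]


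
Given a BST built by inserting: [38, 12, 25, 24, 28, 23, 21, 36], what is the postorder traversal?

Tree insertion order: [38, 12, 25, 24, 28, 23, 21, 36]
Tree (level-order array): [38, 12, None, None, 25, 24, 28, 23, None, None, 36, 21]
Postorder traversal: [21, 23, 24, 36, 28, 25, 12, 38]


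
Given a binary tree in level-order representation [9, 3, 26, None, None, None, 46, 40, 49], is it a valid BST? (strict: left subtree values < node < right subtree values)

Level-order array: [9, 3, 26, None, None, None, 46, 40, 49]
Validate using subtree bounds (lo, hi): at each node, require lo < value < hi,
then recurse left with hi=value and right with lo=value.
Preorder trace (stopping at first violation):
  at node 9 with bounds (-inf, +inf): OK
  at node 3 with bounds (-inf, 9): OK
  at node 26 with bounds (9, +inf): OK
  at node 46 with bounds (26, +inf): OK
  at node 40 with bounds (26, 46): OK
  at node 49 with bounds (46, +inf): OK
No violation found at any node.
Result: Valid BST


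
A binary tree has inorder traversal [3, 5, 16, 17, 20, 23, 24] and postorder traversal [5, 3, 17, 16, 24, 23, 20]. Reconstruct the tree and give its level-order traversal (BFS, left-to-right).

Inorder:   [3, 5, 16, 17, 20, 23, 24]
Postorder: [5, 3, 17, 16, 24, 23, 20]
Algorithm: postorder visits root last, so walk postorder right-to-left;
each value is the root of the current inorder slice — split it at that
value, recurse on the right subtree first, then the left.
Recursive splits:
  root=20; inorder splits into left=[3, 5, 16, 17], right=[23, 24]
  root=23; inorder splits into left=[], right=[24]
  root=24; inorder splits into left=[], right=[]
  root=16; inorder splits into left=[3, 5], right=[17]
  root=17; inorder splits into left=[], right=[]
  root=3; inorder splits into left=[], right=[5]
  root=5; inorder splits into left=[], right=[]
Reconstructed level-order: [20, 16, 23, 3, 17, 24, 5]


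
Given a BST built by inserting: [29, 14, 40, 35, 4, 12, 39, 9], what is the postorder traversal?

Tree insertion order: [29, 14, 40, 35, 4, 12, 39, 9]
Tree (level-order array): [29, 14, 40, 4, None, 35, None, None, 12, None, 39, 9]
Postorder traversal: [9, 12, 4, 14, 39, 35, 40, 29]


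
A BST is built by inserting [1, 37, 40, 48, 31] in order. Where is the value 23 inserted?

Starting tree (level order): [1, None, 37, 31, 40, None, None, None, 48]
Insertion path: 1 -> 37 -> 31
Result: insert 23 as left child of 31
Final tree (level order): [1, None, 37, 31, 40, 23, None, None, 48]


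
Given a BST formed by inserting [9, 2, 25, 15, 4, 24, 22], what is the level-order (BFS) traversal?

Tree insertion order: [9, 2, 25, 15, 4, 24, 22]
Tree (level-order array): [9, 2, 25, None, 4, 15, None, None, None, None, 24, 22]
BFS from the root, enqueuing left then right child of each popped node:
  queue [9] -> pop 9, enqueue [2, 25], visited so far: [9]
  queue [2, 25] -> pop 2, enqueue [4], visited so far: [9, 2]
  queue [25, 4] -> pop 25, enqueue [15], visited so far: [9, 2, 25]
  queue [4, 15] -> pop 4, enqueue [none], visited so far: [9, 2, 25, 4]
  queue [15] -> pop 15, enqueue [24], visited so far: [9, 2, 25, 4, 15]
  queue [24] -> pop 24, enqueue [22], visited so far: [9, 2, 25, 4, 15, 24]
  queue [22] -> pop 22, enqueue [none], visited so far: [9, 2, 25, 4, 15, 24, 22]
Result: [9, 2, 25, 4, 15, 24, 22]


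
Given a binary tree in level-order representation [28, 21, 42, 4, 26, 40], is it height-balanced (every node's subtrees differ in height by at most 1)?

Tree (level-order array): [28, 21, 42, 4, 26, 40]
Definition: a tree is height-balanced if, at every node, |h(left) - h(right)| <= 1 (empty subtree has height -1).
Bottom-up per-node check:
  node 4: h_left=-1, h_right=-1, diff=0 [OK], height=0
  node 26: h_left=-1, h_right=-1, diff=0 [OK], height=0
  node 21: h_left=0, h_right=0, diff=0 [OK], height=1
  node 40: h_left=-1, h_right=-1, diff=0 [OK], height=0
  node 42: h_left=0, h_right=-1, diff=1 [OK], height=1
  node 28: h_left=1, h_right=1, diff=0 [OK], height=2
All nodes satisfy the balance condition.
Result: Balanced


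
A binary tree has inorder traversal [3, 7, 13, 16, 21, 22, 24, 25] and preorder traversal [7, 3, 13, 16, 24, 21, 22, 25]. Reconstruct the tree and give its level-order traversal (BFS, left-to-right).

Inorder:  [3, 7, 13, 16, 21, 22, 24, 25]
Preorder: [7, 3, 13, 16, 24, 21, 22, 25]
Algorithm: preorder visits root first, so consume preorder in order;
for each root, split the current inorder slice at that value into
left-subtree inorder and right-subtree inorder, then recurse.
Recursive splits:
  root=7; inorder splits into left=[3], right=[13, 16, 21, 22, 24, 25]
  root=3; inorder splits into left=[], right=[]
  root=13; inorder splits into left=[], right=[16, 21, 22, 24, 25]
  root=16; inorder splits into left=[], right=[21, 22, 24, 25]
  root=24; inorder splits into left=[21, 22], right=[25]
  root=21; inorder splits into left=[], right=[22]
  root=22; inorder splits into left=[], right=[]
  root=25; inorder splits into left=[], right=[]
Reconstructed level-order: [7, 3, 13, 16, 24, 21, 25, 22]


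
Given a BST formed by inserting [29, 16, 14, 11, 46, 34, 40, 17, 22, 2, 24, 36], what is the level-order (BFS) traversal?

Tree insertion order: [29, 16, 14, 11, 46, 34, 40, 17, 22, 2, 24, 36]
Tree (level-order array): [29, 16, 46, 14, 17, 34, None, 11, None, None, 22, None, 40, 2, None, None, 24, 36]
BFS from the root, enqueuing left then right child of each popped node:
  queue [29] -> pop 29, enqueue [16, 46], visited so far: [29]
  queue [16, 46] -> pop 16, enqueue [14, 17], visited so far: [29, 16]
  queue [46, 14, 17] -> pop 46, enqueue [34], visited so far: [29, 16, 46]
  queue [14, 17, 34] -> pop 14, enqueue [11], visited so far: [29, 16, 46, 14]
  queue [17, 34, 11] -> pop 17, enqueue [22], visited so far: [29, 16, 46, 14, 17]
  queue [34, 11, 22] -> pop 34, enqueue [40], visited so far: [29, 16, 46, 14, 17, 34]
  queue [11, 22, 40] -> pop 11, enqueue [2], visited so far: [29, 16, 46, 14, 17, 34, 11]
  queue [22, 40, 2] -> pop 22, enqueue [24], visited so far: [29, 16, 46, 14, 17, 34, 11, 22]
  queue [40, 2, 24] -> pop 40, enqueue [36], visited so far: [29, 16, 46, 14, 17, 34, 11, 22, 40]
  queue [2, 24, 36] -> pop 2, enqueue [none], visited so far: [29, 16, 46, 14, 17, 34, 11, 22, 40, 2]
  queue [24, 36] -> pop 24, enqueue [none], visited so far: [29, 16, 46, 14, 17, 34, 11, 22, 40, 2, 24]
  queue [36] -> pop 36, enqueue [none], visited so far: [29, 16, 46, 14, 17, 34, 11, 22, 40, 2, 24, 36]
Result: [29, 16, 46, 14, 17, 34, 11, 22, 40, 2, 24, 36]


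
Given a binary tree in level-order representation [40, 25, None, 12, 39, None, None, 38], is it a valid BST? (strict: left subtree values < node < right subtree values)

Level-order array: [40, 25, None, 12, 39, None, None, 38]
Validate using subtree bounds (lo, hi): at each node, require lo < value < hi,
then recurse left with hi=value and right with lo=value.
Preorder trace (stopping at first violation):
  at node 40 with bounds (-inf, +inf): OK
  at node 25 with bounds (-inf, 40): OK
  at node 12 with bounds (-inf, 25): OK
  at node 39 with bounds (25, 40): OK
  at node 38 with bounds (25, 39): OK
No violation found at any node.
Result: Valid BST


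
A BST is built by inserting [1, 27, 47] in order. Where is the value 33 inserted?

Starting tree (level order): [1, None, 27, None, 47]
Insertion path: 1 -> 27 -> 47
Result: insert 33 as left child of 47
Final tree (level order): [1, None, 27, None, 47, 33]


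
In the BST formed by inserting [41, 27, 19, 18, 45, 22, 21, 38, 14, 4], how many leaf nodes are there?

Tree built from: [41, 27, 19, 18, 45, 22, 21, 38, 14, 4]
Tree (level-order array): [41, 27, 45, 19, 38, None, None, 18, 22, None, None, 14, None, 21, None, 4]
Rule: A leaf has 0 children.
Per-node child counts:
  node 41: 2 child(ren)
  node 27: 2 child(ren)
  node 19: 2 child(ren)
  node 18: 1 child(ren)
  node 14: 1 child(ren)
  node 4: 0 child(ren)
  node 22: 1 child(ren)
  node 21: 0 child(ren)
  node 38: 0 child(ren)
  node 45: 0 child(ren)
Matching nodes: [4, 21, 38, 45]
Count of leaf nodes: 4


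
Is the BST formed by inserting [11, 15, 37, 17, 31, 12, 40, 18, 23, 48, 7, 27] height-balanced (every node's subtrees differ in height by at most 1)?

Tree (level-order array): [11, 7, 15, None, None, 12, 37, None, None, 17, 40, None, 31, None, 48, 18, None, None, None, None, 23, None, 27]
Definition: a tree is height-balanced if, at every node, |h(left) - h(right)| <= 1 (empty subtree has height -1).
Bottom-up per-node check:
  node 7: h_left=-1, h_right=-1, diff=0 [OK], height=0
  node 12: h_left=-1, h_right=-1, diff=0 [OK], height=0
  node 27: h_left=-1, h_right=-1, diff=0 [OK], height=0
  node 23: h_left=-1, h_right=0, diff=1 [OK], height=1
  node 18: h_left=-1, h_right=1, diff=2 [FAIL (|-1-1|=2 > 1)], height=2
  node 31: h_left=2, h_right=-1, diff=3 [FAIL (|2--1|=3 > 1)], height=3
  node 17: h_left=-1, h_right=3, diff=4 [FAIL (|-1-3|=4 > 1)], height=4
  node 48: h_left=-1, h_right=-1, diff=0 [OK], height=0
  node 40: h_left=-1, h_right=0, diff=1 [OK], height=1
  node 37: h_left=4, h_right=1, diff=3 [FAIL (|4-1|=3 > 1)], height=5
  node 15: h_left=0, h_right=5, diff=5 [FAIL (|0-5|=5 > 1)], height=6
  node 11: h_left=0, h_right=6, diff=6 [FAIL (|0-6|=6 > 1)], height=7
Node 18 violates the condition: |-1 - 1| = 2 > 1.
Result: Not balanced


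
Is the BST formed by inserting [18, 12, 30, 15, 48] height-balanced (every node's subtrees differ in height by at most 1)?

Tree (level-order array): [18, 12, 30, None, 15, None, 48]
Definition: a tree is height-balanced if, at every node, |h(left) - h(right)| <= 1 (empty subtree has height -1).
Bottom-up per-node check:
  node 15: h_left=-1, h_right=-1, diff=0 [OK], height=0
  node 12: h_left=-1, h_right=0, diff=1 [OK], height=1
  node 48: h_left=-1, h_right=-1, diff=0 [OK], height=0
  node 30: h_left=-1, h_right=0, diff=1 [OK], height=1
  node 18: h_left=1, h_right=1, diff=0 [OK], height=2
All nodes satisfy the balance condition.
Result: Balanced


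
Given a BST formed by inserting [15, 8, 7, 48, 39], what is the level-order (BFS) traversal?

Tree insertion order: [15, 8, 7, 48, 39]
Tree (level-order array): [15, 8, 48, 7, None, 39]
BFS from the root, enqueuing left then right child of each popped node:
  queue [15] -> pop 15, enqueue [8, 48], visited so far: [15]
  queue [8, 48] -> pop 8, enqueue [7], visited so far: [15, 8]
  queue [48, 7] -> pop 48, enqueue [39], visited so far: [15, 8, 48]
  queue [7, 39] -> pop 7, enqueue [none], visited so far: [15, 8, 48, 7]
  queue [39] -> pop 39, enqueue [none], visited so far: [15, 8, 48, 7, 39]
Result: [15, 8, 48, 7, 39]


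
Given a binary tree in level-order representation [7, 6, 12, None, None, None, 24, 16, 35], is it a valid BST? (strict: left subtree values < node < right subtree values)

Level-order array: [7, 6, 12, None, None, None, 24, 16, 35]
Validate using subtree bounds (lo, hi): at each node, require lo < value < hi,
then recurse left with hi=value and right with lo=value.
Preorder trace (stopping at first violation):
  at node 7 with bounds (-inf, +inf): OK
  at node 6 with bounds (-inf, 7): OK
  at node 12 with bounds (7, +inf): OK
  at node 24 with bounds (12, +inf): OK
  at node 16 with bounds (12, 24): OK
  at node 35 with bounds (24, +inf): OK
No violation found at any node.
Result: Valid BST


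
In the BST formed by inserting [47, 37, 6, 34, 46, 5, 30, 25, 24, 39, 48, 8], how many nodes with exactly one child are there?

Tree built from: [47, 37, 6, 34, 46, 5, 30, 25, 24, 39, 48, 8]
Tree (level-order array): [47, 37, 48, 6, 46, None, None, 5, 34, 39, None, None, None, 30, None, None, None, 25, None, 24, None, 8]
Rule: These are nodes with exactly 1 non-null child.
Per-node child counts:
  node 47: 2 child(ren)
  node 37: 2 child(ren)
  node 6: 2 child(ren)
  node 5: 0 child(ren)
  node 34: 1 child(ren)
  node 30: 1 child(ren)
  node 25: 1 child(ren)
  node 24: 1 child(ren)
  node 8: 0 child(ren)
  node 46: 1 child(ren)
  node 39: 0 child(ren)
  node 48: 0 child(ren)
Matching nodes: [34, 30, 25, 24, 46]
Count of nodes with exactly one child: 5


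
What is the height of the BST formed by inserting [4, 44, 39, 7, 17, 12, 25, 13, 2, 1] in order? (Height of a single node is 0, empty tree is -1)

Insertion order: [4, 44, 39, 7, 17, 12, 25, 13, 2, 1]
Tree (level-order array): [4, 2, 44, 1, None, 39, None, None, None, 7, None, None, 17, 12, 25, None, 13]
Compute height bottom-up (empty subtree = -1):
  height(1) = 1 + max(-1, -1) = 0
  height(2) = 1 + max(0, -1) = 1
  height(13) = 1 + max(-1, -1) = 0
  height(12) = 1 + max(-1, 0) = 1
  height(25) = 1 + max(-1, -1) = 0
  height(17) = 1 + max(1, 0) = 2
  height(7) = 1 + max(-1, 2) = 3
  height(39) = 1 + max(3, -1) = 4
  height(44) = 1 + max(4, -1) = 5
  height(4) = 1 + max(1, 5) = 6
Height = 6


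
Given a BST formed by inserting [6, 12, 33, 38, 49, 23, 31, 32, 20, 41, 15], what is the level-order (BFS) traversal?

Tree insertion order: [6, 12, 33, 38, 49, 23, 31, 32, 20, 41, 15]
Tree (level-order array): [6, None, 12, None, 33, 23, 38, 20, 31, None, 49, 15, None, None, 32, 41]
BFS from the root, enqueuing left then right child of each popped node:
  queue [6] -> pop 6, enqueue [12], visited so far: [6]
  queue [12] -> pop 12, enqueue [33], visited so far: [6, 12]
  queue [33] -> pop 33, enqueue [23, 38], visited so far: [6, 12, 33]
  queue [23, 38] -> pop 23, enqueue [20, 31], visited so far: [6, 12, 33, 23]
  queue [38, 20, 31] -> pop 38, enqueue [49], visited so far: [6, 12, 33, 23, 38]
  queue [20, 31, 49] -> pop 20, enqueue [15], visited so far: [6, 12, 33, 23, 38, 20]
  queue [31, 49, 15] -> pop 31, enqueue [32], visited so far: [6, 12, 33, 23, 38, 20, 31]
  queue [49, 15, 32] -> pop 49, enqueue [41], visited so far: [6, 12, 33, 23, 38, 20, 31, 49]
  queue [15, 32, 41] -> pop 15, enqueue [none], visited so far: [6, 12, 33, 23, 38, 20, 31, 49, 15]
  queue [32, 41] -> pop 32, enqueue [none], visited so far: [6, 12, 33, 23, 38, 20, 31, 49, 15, 32]
  queue [41] -> pop 41, enqueue [none], visited so far: [6, 12, 33, 23, 38, 20, 31, 49, 15, 32, 41]
Result: [6, 12, 33, 23, 38, 20, 31, 49, 15, 32, 41]


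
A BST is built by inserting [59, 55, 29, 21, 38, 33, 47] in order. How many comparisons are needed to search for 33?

Search path for 33: 59 -> 55 -> 29 -> 38 -> 33
Found: True
Comparisons: 5


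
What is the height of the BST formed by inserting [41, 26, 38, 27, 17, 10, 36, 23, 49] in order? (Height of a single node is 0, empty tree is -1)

Insertion order: [41, 26, 38, 27, 17, 10, 36, 23, 49]
Tree (level-order array): [41, 26, 49, 17, 38, None, None, 10, 23, 27, None, None, None, None, None, None, 36]
Compute height bottom-up (empty subtree = -1):
  height(10) = 1 + max(-1, -1) = 0
  height(23) = 1 + max(-1, -1) = 0
  height(17) = 1 + max(0, 0) = 1
  height(36) = 1 + max(-1, -1) = 0
  height(27) = 1 + max(-1, 0) = 1
  height(38) = 1 + max(1, -1) = 2
  height(26) = 1 + max(1, 2) = 3
  height(49) = 1 + max(-1, -1) = 0
  height(41) = 1 + max(3, 0) = 4
Height = 4


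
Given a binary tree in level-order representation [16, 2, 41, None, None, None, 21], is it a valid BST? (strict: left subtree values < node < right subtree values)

Level-order array: [16, 2, 41, None, None, None, 21]
Validate using subtree bounds (lo, hi): at each node, require lo < value < hi,
then recurse left with hi=value and right with lo=value.
Preorder trace (stopping at first violation):
  at node 16 with bounds (-inf, +inf): OK
  at node 2 with bounds (-inf, 16): OK
  at node 41 with bounds (16, +inf): OK
  at node 21 with bounds (41, +inf): VIOLATION
Node 21 violates its bound: not (41 < 21 < +inf).
Result: Not a valid BST


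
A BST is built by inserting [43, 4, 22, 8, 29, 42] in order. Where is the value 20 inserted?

Starting tree (level order): [43, 4, None, None, 22, 8, 29, None, None, None, 42]
Insertion path: 43 -> 4 -> 22 -> 8
Result: insert 20 as right child of 8
Final tree (level order): [43, 4, None, None, 22, 8, 29, None, 20, None, 42]


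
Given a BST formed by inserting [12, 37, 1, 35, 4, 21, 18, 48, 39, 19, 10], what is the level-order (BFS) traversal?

Tree insertion order: [12, 37, 1, 35, 4, 21, 18, 48, 39, 19, 10]
Tree (level-order array): [12, 1, 37, None, 4, 35, 48, None, 10, 21, None, 39, None, None, None, 18, None, None, None, None, 19]
BFS from the root, enqueuing left then right child of each popped node:
  queue [12] -> pop 12, enqueue [1, 37], visited so far: [12]
  queue [1, 37] -> pop 1, enqueue [4], visited so far: [12, 1]
  queue [37, 4] -> pop 37, enqueue [35, 48], visited so far: [12, 1, 37]
  queue [4, 35, 48] -> pop 4, enqueue [10], visited so far: [12, 1, 37, 4]
  queue [35, 48, 10] -> pop 35, enqueue [21], visited so far: [12, 1, 37, 4, 35]
  queue [48, 10, 21] -> pop 48, enqueue [39], visited so far: [12, 1, 37, 4, 35, 48]
  queue [10, 21, 39] -> pop 10, enqueue [none], visited so far: [12, 1, 37, 4, 35, 48, 10]
  queue [21, 39] -> pop 21, enqueue [18], visited so far: [12, 1, 37, 4, 35, 48, 10, 21]
  queue [39, 18] -> pop 39, enqueue [none], visited so far: [12, 1, 37, 4, 35, 48, 10, 21, 39]
  queue [18] -> pop 18, enqueue [19], visited so far: [12, 1, 37, 4, 35, 48, 10, 21, 39, 18]
  queue [19] -> pop 19, enqueue [none], visited so far: [12, 1, 37, 4, 35, 48, 10, 21, 39, 18, 19]
Result: [12, 1, 37, 4, 35, 48, 10, 21, 39, 18, 19]


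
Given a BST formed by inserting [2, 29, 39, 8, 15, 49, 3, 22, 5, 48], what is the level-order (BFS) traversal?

Tree insertion order: [2, 29, 39, 8, 15, 49, 3, 22, 5, 48]
Tree (level-order array): [2, None, 29, 8, 39, 3, 15, None, 49, None, 5, None, 22, 48]
BFS from the root, enqueuing left then right child of each popped node:
  queue [2] -> pop 2, enqueue [29], visited so far: [2]
  queue [29] -> pop 29, enqueue [8, 39], visited so far: [2, 29]
  queue [8, 39] -> pop 8, enqueue [3, 15], visited so far: [2, 29, 8]
  queue [39, 3, 15] -> pop 39, enqueue [49], visited so far: [2, 29, 8, 39]
  queue [3, 15, 49] -> pop 3, enqueue [5], visited so far: [2, 29, 8, 39, 3]
  queue [15, 49, 5] -> pop 15, enqueue [22], visited so far: [2, 29, 8, 39, 3, 15]
  queue [49, 5, 22] -> pop 49, enqueue [48], visited so far: [2, 29, 8, 39, 3, 15, 49]
  queue [5, 22, 48] -> pop 5, enqueue [none], visited so far: [2, 29, 8, 39, 3, 15, 49, 5]
  queue [22, 48] -> pop 22, enqueue [none], visited so far: [2, 29, 8, 39, 3, 15, 49, 5, 22]
  queue [48] -> pop 48, enqueue [none], visited so far: [2, 29, 8, 39, 3, 15, 49, 5, 22, 48]
Result: [2, 29, 8, 39, 3, 15, 49, 5, 22, 48]


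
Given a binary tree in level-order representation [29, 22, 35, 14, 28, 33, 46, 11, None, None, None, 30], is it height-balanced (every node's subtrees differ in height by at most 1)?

Tree (level-order array): [29, 22, 35, 14, 28, 33, 46, 11, None, None, None, 30]
Definition: a tree is height-balanced if, at every node, |h(left) - h(right)| <= 1 (empty subtree has height -1).
Bottom-up per-node check:
  node 11: h_left=-1, h_right=-1, diff=0 [OK], height=0
  node 14: h_left=0, h_right=-1, diff=1 [OK], height=1
  node 28: h_left=-1, h_right=-1, diff=0 [OK], height=0
  node 22: h_left=1, h_right=0, diff=1 [OK], height=2
  node 30: h_left=-1, h_right=-1, diff=0 [OK], height=0
  node 33: h_left=0, h_right=-1, diff=1 [OK], height=1
  node 46: h_left=-1, h_right=-1, diff=0 [OK], height=0
  node 35: h_left=1, h_right=0, diff=1 [OK], height=2
  node 29: h_left=2, h_right=2, diff=0 [OK], height=3
All nodes satisfy the balance condition.
Result: Balanced


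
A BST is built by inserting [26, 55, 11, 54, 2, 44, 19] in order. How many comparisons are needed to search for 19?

Search path for 19: 26 -> 11 -> 19
Found: True
Comparisons: 3


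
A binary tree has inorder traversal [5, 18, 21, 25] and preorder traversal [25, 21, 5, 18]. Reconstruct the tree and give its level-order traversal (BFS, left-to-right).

Inorder:  [5, 18, 21, 25]
Preorder: [25, 21, 5, 18]
Algorithm: preorder visits root first, so consume preorder in order;
for each root, split the current inorder slice at that value into
left-subtree inorder and right-subtree inorder, then recurse.
Recursive splits:
  root=25; inorder splits into left=[5, 18, 21], right=[]
  root=21; inorder splits into left=[5, 18], right=[]
  root=5; inorder splits into left=[], right=[18]
  root=18; inorder splits into left=[], right=[]
Reconstructed level-order: [25, 21, 5, 18]


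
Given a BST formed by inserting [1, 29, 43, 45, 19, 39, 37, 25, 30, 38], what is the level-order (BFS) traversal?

Tree insertion order: [1, 29, 43, 45, 19, 39, 37, 25, 30, 38]
Tree (level-order array): [1, None, 29, 19, 43, None, 25, 39, 45, None, None, 37, None, None, None, 30, 38]
BFS from the root, enqueuing left then right child of each popped node:
  queue [1] -> pop 1, enqueue [29], visited so far: [1]
  queue [29] -> pop 29, enqueue [19, 43], visited so far: [1, 29]
  queue [19, 43] -> pop 19, enqueue [25], visited so far: [1, 29, 19]
  queue [43, 25] -> pop 43, enqueue [39, 45], visited so far: [1, 29, 19, 43]
  queue [25, 39, 45] -> pop 25, enqueue [none], visited so far: [1, 29, 19, 43, 25]
  queue [39, 45] -> pop 39, enqueue [37], visited so far: [1, 29, 19, 43, 25, 39]
  queue [45, 37] -> pop 45, enqueue [none], visited so far: [1, 29, 19, 43, 25, 39, 45]
  queue [37] -> pop 37, enqueue [30, 38], visited so far: [1, 29, 19, 43, 25, 39, 45, 37]
  queue [30, 38] -> pop 30, enqueue [none], visited so far: [1, 29, 19, 43, 25, 39, 45, 37, 30]
  queue [38] -> pop 38, enqueue [none], visited so far: [1, 29, 19, 43, 25, 39, 45, 37, 30, 38]
Result: [1, 29, 19, 43, 25, 39, 45, 37, 30, 38]


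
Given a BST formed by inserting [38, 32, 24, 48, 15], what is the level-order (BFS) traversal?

Tree insertion order: [38, 32, 24, 48, 15]
Tree (level-order array): [38, 32, 48, 24, None, None, None, 15]
BFS from the root, enqueuing left then right child of each popped node:
  queue [38] -> pop 38, enqueue [32, 48], visited so far: [38]
  queue [32, 48] -> pop 32, enqueue [24], visited so far: [38, 32]
  queue [48, 24] -> pop 48, enqueue [none], visited so far: [38, 32, 48]
  queue [24] -> pop 24, enqueue [15], visited so far: [38, 32, 48, 24]
  queue [15] -> pop 15, enqueue [none], visited so far: [38, 32, 48, 24, 15]
Result: [38, 32, 48, 24, 15]


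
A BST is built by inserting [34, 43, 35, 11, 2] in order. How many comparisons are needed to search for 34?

Search path for 34: 34
Found: True
Comparisons: 1


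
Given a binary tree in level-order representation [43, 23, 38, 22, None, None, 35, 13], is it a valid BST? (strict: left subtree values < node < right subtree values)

Level-order array: [43, 23, 38, 22, None, None, 35, 13]
Validate using subtree bounds (lo, hi): at each node, require lo < value < hi,
then recurse left with hi=value and right with lo=value.
Preorder trace (stopping at first violation):
  at node 43 with bounds (-inf, +inf): OK
  at node 23 with bounds (-inf, 43): OK
  at node 22 with bounds (-inf, 23): OK
  at node 13 with bounds (-inf, 22): OK
  at node 38 with bounds (43, +inf): VIOLATION
Node 38 violates its bound: not (43 < 38 < +inf).
Result: Not a valid BST


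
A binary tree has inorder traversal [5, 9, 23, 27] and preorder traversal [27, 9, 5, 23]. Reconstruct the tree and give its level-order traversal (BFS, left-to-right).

Inorder:  [5, 9, 23, 27]
Preorder: [27, 9, 5, 23]
Algorithm: preorder visits root first, so consume preorder in order;
for each root, split the current inorder slice at that value into
left-subtree inorder and right-subtree inorder, then recurse.
Recursive splits:
  root=27; inorder splits into left=[5, 9, 23], right=[]
  root=9; inorder splits into left=[5], right=[23]
  root=5; inorder splits into left=[], right=[]
  root=23; inorder splits into left=[], right=[]
Reconstructed level-order: [27, 9, 5, 23]


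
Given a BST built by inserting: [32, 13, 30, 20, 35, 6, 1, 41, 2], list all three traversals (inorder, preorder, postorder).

Tree insertion order: [32, 13, 30, 20, 35, 6, 1, 41, 2]
Tree (level-order array): [32, 13, 35, 6, 30, None, 41, 1, None, 20, None, None, None, None, 2]
Inorder (L, root, R): [1, 2, 6, 13, 20, 30, 32, 35, 41]
Preorder (root, L, R): [32, 13, 6, 1, 2, 30, 20, 35, 41]
Postorder (L, R, root): [2, 1, 6, 20, 30, 13, 41, 35, 32]


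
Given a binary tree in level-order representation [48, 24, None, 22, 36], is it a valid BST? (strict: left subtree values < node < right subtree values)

Level-order array: [48, 24, None, 22, 36]
Validate using subtree bounds (lo, hi): at each node, require lo < value < hi,
then recurse left with hi=value and right with lo=value.
Preorder trace (stopping at first violation):
  at node 48 with bounds (-inf, +inf): OK
  at node 24 with bounds (-inf, 48): OK
  at node 22 with bounds (-inf, 24): OK
  at node 36 with bounds (24, 48): OK
No violation found at any node.
Result: Valid BST


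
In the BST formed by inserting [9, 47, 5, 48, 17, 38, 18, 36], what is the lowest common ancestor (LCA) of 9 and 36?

Tree insertion order: [9, 47, 5, 48, 17, 38, 18, 36]
Tree (level-order array): [9, 5, 47, None, None, 17, 48, None, 38, None, None, 18, None, None, 36]
In a BST, the LCA of p=9, q=36 is the first node v on the
root-to-leaf path with p <= v <= q (go left if both < v, right if both > v).
Walk from root:
  at 9: 9 <= 9 <= 36, this is the LCA
LCA = 9


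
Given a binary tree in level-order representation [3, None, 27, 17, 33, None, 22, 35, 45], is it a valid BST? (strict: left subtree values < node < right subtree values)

Level-order array: [3, None, 27, 17, 33, None, 22, 35, 45]
Validate using subtree bounds (lo, hi): at each node, require lo < value < hi,
then recurse left with hi=value and right with lo=value.
Preorder trace (stopping at first violation):
  at node 3 with bounds (-inf, +inf): OK
  at node 27 with bounds (3, +inf): OK
  at node 17 with bounds (3, 27): OK
  at node 22 with bounds (17, 27): OK
  at node 33 with bounds (27, +inf): OK
  at node 35 with bounds (27, 33): VIOLATION
Node 35 violates its bound: not (27 < 35 < 33).
Result: Not a valid BST


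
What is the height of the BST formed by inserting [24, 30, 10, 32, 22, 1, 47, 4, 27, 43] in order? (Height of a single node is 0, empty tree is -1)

Insertion order: [24, 30, 10, 32, 22, 1, 47, 4, 27, 43]
Tree (level-order array): [24, 10, 30, 1, 22, 27, 32, None, 4, None, None, None, None, None, 47, None, None, 43]
Compute height bottom-up (empty subtree = -1):
  height(4) = 1 + max(-1, -1) = 0
  height(1) = 1 + max(-1, 0) = 1
  height(22) = 1 + max(-1, -1) = 0
  height(10) = 1 + max(1, 0) = 2
  height(27) = 1 + max(-1, -1) = 0
  height(43) = 1 + max(-1, -1) = 0
  height(47) = 1 + max(0, -1) = 1
  height(32) = 1 + max(-1, 1) = 2
  height(30) = 1 + max(0, 2) = 3
  height(24) = 1 + max(2, 3) = 4
Height = 4


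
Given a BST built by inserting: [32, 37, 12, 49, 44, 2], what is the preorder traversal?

Tree insertion order: [32, 37, 12, 49, 44, 2]
Tree (level-order array): [32, 12, 37, 2, None, None, 49, None, None, 44]
Preorder traversal: [32, 12, 2, 37, 49, 44]


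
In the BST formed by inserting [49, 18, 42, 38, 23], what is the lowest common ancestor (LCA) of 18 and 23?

Tree insertion order: [49, 18, 42, 38, 23]
Tree (level-order array): [49, 18, None, None, 42, 38, None, 23]
In a BST, the LCA of p=18, q=23 is the first node v on the
root-to-leaf path with p <= v <= q (go left if both < v, right if both > v).
Walk from root:
  at 49: both 18 and 23 < 49, go left
  at 18: 18 <= 18 <= 23, this is the LCA
LCA = 18


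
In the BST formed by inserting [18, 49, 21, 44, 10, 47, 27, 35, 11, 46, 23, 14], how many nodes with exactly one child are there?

Tree built from: [18, 49, 21, 44, 10, 47, 27, 35, 11, 46, 23, 14]
Tree (level-order array): [18, 10, 49, None, 11, 21, None, None, 14, None, 44, None, None, 27, 47, 23, 35, 46]
Rule: These are nodes with exactly 1 non-null child.
Per-node child counts:
  node 18: 2 child(ren)
  node 10: 1 child(ren)
  node 11: 1 child(ren)
  node 14: 0 child(ren)
  node 49: 1 child(ren)
  node 21: 1 child(ren)
  node 44: 2 child(ren)
  node 27: 2 child(ren)
  node 23: 0 child(ren)
  node 35: 0 child(ren)
  node 47: 1 child(ren)
  node 46: 0 child(ren)
Matching nodes: [10, 11, 49, 21, 47]
Count of nodes with exactly one child: 5


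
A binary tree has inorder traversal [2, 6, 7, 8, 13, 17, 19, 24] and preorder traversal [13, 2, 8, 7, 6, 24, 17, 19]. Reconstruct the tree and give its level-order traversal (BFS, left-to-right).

Inorder:  [2, 6, 7, 8, 13, 17, 19, 24]
Preorder: [13, 2, 8, 7, 6, 24, 17, 19]
Algorithm: preorder visits root first, so consume preorder in order;
for each root, split the current inorder slice at that value into
left-subtree inorder and right-subtree inorder, then recurse.
Recursive splits:
  root=13; inorder splits into left=[2, 6, 7, 8], right=[17, 19, 24]
  root=2; inorder splits into left=[], right=[6, 7, 8]
  root=8; inorder splits into left=[6, 7], right=[]
  root=7; inorder splits into left=[6], right=[]
  root=6; inorder splits into left=[], right=[]
  root=24; inorder splits into left=[17, 19], right=[]
  root=17; inorder splits into left=[], right=[19]
  root=19; inorder splits into left=[], right=[]
Reconstructed level-order: [13, 2, 24, 8, 17, 7, 19, 6]


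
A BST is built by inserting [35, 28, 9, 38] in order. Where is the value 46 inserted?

Starting tree (level order): [35, 28, 38, 9]
Insertion path: 35 -> 38
Result: insert 46 as right child of 38
Final tree (level order): [35, 28, 38, 9, None, None, 46]


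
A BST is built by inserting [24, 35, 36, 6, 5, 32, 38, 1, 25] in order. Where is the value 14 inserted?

Starting tree (level order): [24, 6, 35, 5, None, 32, 36, 1, None, 25, None, None, 38]
Insertion path: 24 -> 6
Result: insert 14 as right child of 6
Final tree (level order): [24, 6, 35, 5, 14, 32, 36, 1, None, None, None, 25, None, None, 38]


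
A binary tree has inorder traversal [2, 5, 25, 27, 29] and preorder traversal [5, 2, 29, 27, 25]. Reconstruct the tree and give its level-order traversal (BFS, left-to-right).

Inorder:  [2, 5, 25, 27, 29]
Preorder: [5, 2, 29, 27, 25]
Algorithm: preorder visits root first, so consume preorder in order;
for each root, split the current inorder slice at that value into
left-subtree inorder and right-subtree inorder, then recurse.
Recursive splits:
  root=5; inorder splits into left=[2], right=[25, 27, 29]
  root=2; inorder splits into left=[], right=[]
  root=29; inorder splits into left=[25, 27], right=[]
  root=27; inorder splits into left=[25], right=[]
  root=25; inorder splits into left=[], right=[]
Reconstructed level-order: [5, 2, 29, 27, 25]


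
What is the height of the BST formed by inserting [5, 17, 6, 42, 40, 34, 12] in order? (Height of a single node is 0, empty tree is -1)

Insertion order: [5, 17, 6, 42, 40, 34, 12]
Tree (level-order array): [5, None, 17, 6, 42, None, 12, 40, None, None, None, 34]
Compute height bottom-up (empty subtree = -1):
  height(12) = 1 + max(-1, -1) = 0
  height(6) = 1 + max(-1, 0) = 1
  height(34) = 1 + max(-1, -1) = 0
  height(40) = 1 + max(0, -1) = 1
  height(42) = 1 + max(1, -1) = 2
  height(17) = 1 + max(1, 2) = 3
  height(5) = 1 + max(-1, 3) = 4
Height = 4


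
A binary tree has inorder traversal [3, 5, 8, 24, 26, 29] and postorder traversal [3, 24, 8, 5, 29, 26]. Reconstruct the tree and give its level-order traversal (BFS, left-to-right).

Inorder:   [3, 5, 8, 24, 26, 29]
Postorder: [3, 24, 8, 5, 29, 26]
Algorithm: postorder visits root last, so walk postorder right-to-left;
each value is the root of the current inorder slice — split it at that
value, recurse on the right subtree first, then the left.
Recursive splits:
  root=26; inorder splits into left=[3, 5, 8, 24], right=[29]
  root=29; inorder splits into left=[], right=[]
  root=5; inorder splits into left=[3], right=[8, 24]
  root=8; inorder splits into left=[], right=[24]
  root=24; inorder splits into left=[], right=[]
  root=3; inorder splits into left=[], right=[]
Reconstructed level-order: [26, 5, 29, 3, 8, 24]
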